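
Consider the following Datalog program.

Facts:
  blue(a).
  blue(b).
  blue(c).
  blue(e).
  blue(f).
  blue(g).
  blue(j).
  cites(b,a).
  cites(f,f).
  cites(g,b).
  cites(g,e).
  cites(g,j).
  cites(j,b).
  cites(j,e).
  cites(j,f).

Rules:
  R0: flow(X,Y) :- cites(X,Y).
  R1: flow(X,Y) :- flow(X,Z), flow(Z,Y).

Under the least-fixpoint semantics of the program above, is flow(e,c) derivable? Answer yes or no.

round 1: derive flow(b,a) via R0 from cites(b,a)
round 1: derive flow(f,f) via R0 from cites(f,f)
round 1: derive flow(g,b) via R0 from cites(g,b)
round 1: derive flow(g,e) via R0 from cites(g,e)
round 1: derive flow(g,j) via R0 from cites(g,j)
round 1: derive flow(j,b) via R0 from cites(j,b)
round 1: derive flow(j,e) via R0 from cites(j,e)
round 1: derive flow(j,f) via R0 from cites(j,f)
round 2: derive flow(g,a) via R1 from flow(g,b), flow(b,a)
round 2: derive flow(g,f) via R1 from flow(g,j), flow(j,f)
round 2: derive flow(j,a) via R1 from flow(j,b), flow(b,a)

no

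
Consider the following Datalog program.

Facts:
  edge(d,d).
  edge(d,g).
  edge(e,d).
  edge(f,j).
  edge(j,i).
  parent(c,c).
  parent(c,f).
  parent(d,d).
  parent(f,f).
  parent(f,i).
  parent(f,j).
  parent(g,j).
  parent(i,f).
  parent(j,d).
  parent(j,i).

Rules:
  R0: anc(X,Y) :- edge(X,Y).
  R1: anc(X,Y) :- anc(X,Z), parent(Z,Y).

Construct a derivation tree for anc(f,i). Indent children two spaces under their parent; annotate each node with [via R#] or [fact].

round 1: derive anc(d,d) via R0 from edge(d,d)
round 1: derive anc(d,g) via R0 from edge(d,g)
round 1: derive anc(e,d) via R0 from edge(e,d)
round 1: derive anc(f,j) via R0 from edge(f,j)
round 1: derive anc(j,i) via R0 from edge(j,i)
round 2: derive anc(d,j) via R1 from anc(d,g), parent(g,j)
round 2: derive anc(f,d) via R1 from anc(f,j), parent(j,d)
round 2: derive anc(f,i) via R1 from anc(f,j), parent(j,i)
round 2: derive anc(j,f) via R1 from anc(j,i), parent(i,f)
round 3: derive anc(d,i) via R1 from anc(d,j), parent(j,i)
round 3: derive anc(f,f) via R1 from anc(f,i), parent(i,f)
round 3: derive anc(j,j) via R1 from anc(j,f), parent(f,j)
round 4: derive anc(d,f) via R1 from anc(d,i), parent(i,f)
round 4: derive anc(j,d) via R1 from anc(j,j), parent(j,d)

anc(f,i)  [via R1]
  anc(f,j)  [via R0]
    edge(f,j)  [fact]
  parent(j,i)  [fact]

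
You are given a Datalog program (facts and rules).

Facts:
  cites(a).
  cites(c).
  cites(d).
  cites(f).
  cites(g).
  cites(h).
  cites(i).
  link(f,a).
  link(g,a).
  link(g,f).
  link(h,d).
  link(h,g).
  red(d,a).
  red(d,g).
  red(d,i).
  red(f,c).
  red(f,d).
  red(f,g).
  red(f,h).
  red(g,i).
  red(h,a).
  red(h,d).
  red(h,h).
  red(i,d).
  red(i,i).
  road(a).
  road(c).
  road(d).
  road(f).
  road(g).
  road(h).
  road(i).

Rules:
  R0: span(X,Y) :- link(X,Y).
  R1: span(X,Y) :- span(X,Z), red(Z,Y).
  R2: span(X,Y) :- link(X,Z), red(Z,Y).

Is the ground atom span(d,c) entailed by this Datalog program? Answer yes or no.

no

round 1: derive span(f,a) via R0 from link(f,a)
round 1: derive span(g,a) via R0 from link(g,a)
round 1: derive span(g,f) via R0 from link(g,f)
round 1: derive span(h,d) via R0 from link(h,d)
round 1: derive span(h,g) via R0 from link(h,g)
round 1: derive span(g,c) via R2 from link(g,f), red(f,c)
round 1: derive span(g,d) via R2 from link(g,f), red(f,d)
round 1: derive span(g,g) via R2 from link(g,f), red(f,g)
round 1: derive span(g,h) via R2 from link(g,f), red(f,h)
round 1: derive span(h,a) via R2 from link(h,d), red(d,a)
round 1: derive span(h,i) via R2 from link(h,d), red(d,i)
round 2: derive span(g,i) via R1 from span(g,d), red(d,i)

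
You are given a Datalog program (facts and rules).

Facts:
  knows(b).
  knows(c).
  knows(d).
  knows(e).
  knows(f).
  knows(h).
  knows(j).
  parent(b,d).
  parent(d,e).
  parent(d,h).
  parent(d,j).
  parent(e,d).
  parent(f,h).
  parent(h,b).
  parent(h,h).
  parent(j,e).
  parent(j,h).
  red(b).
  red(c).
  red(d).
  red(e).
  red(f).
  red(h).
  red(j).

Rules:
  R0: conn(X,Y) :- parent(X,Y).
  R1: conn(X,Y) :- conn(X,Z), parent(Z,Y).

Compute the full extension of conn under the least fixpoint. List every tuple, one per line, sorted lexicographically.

conn(b,b)
conn(b,d)
conn(b,e)
conn(b,h)
conn(b,j)
conn(d,b)
conn(d,d)
conn(d,e)
conn(d,h)
conn(d,j)
conn(e,b)
conn(e,d)
conn(e,e)
conn(e,h)
conn(e,j)
conn(f,b)
conn(f,d)
conn(f,e)
conn(f,h)
conn(f,j)
conn(h,b)
conn(h,d)
conn(h,e)
conn(h,h)
conn(h,j)
conn(j,b)
conn(j,d)
conn(j,e)
conn(j,h)
conn(j,j)

round 1: derive conn(b,d) via R0 from parent(b,d)
round 1: derive conn(d,e) via R0 from parent(d,e)
round 1: derive conn(d,h) via R0 from parent(d,h)
round 1: derive conn(d,j) via R0 from parent(d,j)
round 1: derive conn(e,d) via R0 from parent(e,d)
round 1: derive conn(f,h) via R0 from parent(f,h)
round 1: derive conn(h,b) via R0 from parent(h,b)
round 1: derive conn(h,h) via R0 from parent(h,h)
round 1: derive conn(j,e) via R0 from parent(j,e)
round 1: derive conn(j,h) via R0 from parent(j,h)
round 2: derive conn(b,e) via R1 from conn(b,d), parent(d,e)
round 2: derive conn(b,h) via R1 from conn(b,d), parent(d,h)
round 2: derive conn(b,j) via R1 from conn(b,d), parent(d,j)
round 2: derive conn(d,b) via R1 from conn(d,h), parent(h,b)
round 2: derive conn(d,d) via R1 from conn(d,e), parent(e,d)
round 2: derive conn(e,e) via R1 from conn(e,d), parent(d,e)
round 2: derive conn(e,h) via R1 from conn(e,d), parent(d,h)
round 2: derive conn(e,j) via R1 from conn(e,d), parent(d,j)
round 2: derive conn(f,b) via R1 from conn(f,h), parent(h,b)
round 2: derive conn(h,d) via R1 from conn(h,b), parent(b,d)
round 2: derive conn(j,b) via R1 from conn(j,h), parent(h,b)
round 2: derive conn(j,d) via R1 from conn(j,e), parent(e,d)
round 3: derive conn(b,b) via R1 from conn(b,h), parent(h,b)
round 3: derive conn(e,b) via R1 from conn(e,h), parent(h,b)
round 3: derive conn(f,d) via R1 from conn(f,b), parent(b,d)
round 3: derive conn(h,e) via R1 from conn(h,d), parent(d,e)
round 3: derive conn(h,j) via R1 from conn(h,d), parent(d,j)
round 3: derive conn(j,j) via R1 from conn(j,d), parent(d,j)
round 4: derive conn(f,e) via R1 from conn(f,d), parent(d,e)
round 4: derive conn(f,j) via R1 from conn(f,d), parent(d,j)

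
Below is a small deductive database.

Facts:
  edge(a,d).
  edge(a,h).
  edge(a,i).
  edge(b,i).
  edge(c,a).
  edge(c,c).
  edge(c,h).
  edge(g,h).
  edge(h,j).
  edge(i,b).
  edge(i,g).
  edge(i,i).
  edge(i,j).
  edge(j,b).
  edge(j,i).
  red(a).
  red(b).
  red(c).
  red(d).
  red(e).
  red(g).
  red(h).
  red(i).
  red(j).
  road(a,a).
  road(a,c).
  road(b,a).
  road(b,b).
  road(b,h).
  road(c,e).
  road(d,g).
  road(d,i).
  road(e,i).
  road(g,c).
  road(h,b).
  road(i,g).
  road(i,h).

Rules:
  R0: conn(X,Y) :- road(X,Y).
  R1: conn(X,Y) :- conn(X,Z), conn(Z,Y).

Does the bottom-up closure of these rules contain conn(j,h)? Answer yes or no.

round 1: derive conn(a,a) via R0 from road(a,a)
round 1: derive conn(a,c) via R0 from road(a,c)
round 1: derive conn(b,a) via R0 from road(b,a)
round 1: derive conn(b,b) via R0 from road(b,b)
round 1: derive conn(b,h) via R0 from road(b,h)
round 1: derive conn(c,e) via R0 from road(c,e)
round 1: derive conn(d,g) via R0 from road(d,g)
round 1: derive conn(d,i) via R0 from road(d,i)
round 1: derive conn(e,i) via R0 from road(e,i)
round 1: derive conn(g,c) via R0 from road(g,c)
round 1: derive conn(h,b) via R0 from road(h,b)
round 1: derive conn(i,g) via R0 from road(i,g)
round 1: derive conn(i,h) via R0 from road(i,h)
round 2: derive conn(a,e) via R1 from conn(a,c), conn(c,e)
round 2: derive conn(b,c) via R1 from conn(b,a), conn(a,c)
round 2: derive conn(c,i) via R1 from conn(c,e), conn(e,i)
round 2: derive conn(d,c) via R1 from conn(d,g), conn(g,c)
round 2: derive conn(d,h) via R1 from conn(d,i), conn(i,h)
round 2: derive conn(e,g) via R1 from conn(e,i), conn(i,g)
round 2: derive conn(e,h) via R1 from conn(e,i), conn(i,h)
round 2: derive conn(g,e) via R1 from conn(g,c), conn(c,e)
round 2: derive conn(h,a) via R1 from conn(h,b), conn(b,a)
round 2: derive conn(h,h) via R1 from conn(h,b), conn(b,h)
round 2: derive conn(i,b) via R1 from conn(i,h), conn(h,b)
round 2: derive conn(i,c) via R1 from conn(i,g), conn(g,c)
round 3: derive conn(a,g) via R1 from conn(a,e), conn(e,g)
round 3: derive conn(a,h) via R1 from conn(a,e), conn(e,h)
round 3: derive conn(a,i) via R1 from conn(a,c), conn(c,i)
round 3: derive conn(b,e) via R1 from conn(b,a), conn(a,e)
round 3: derive conn(b,i) via R1 from conn(b,c), conn(c,i)
round 3: derive conn(c,b) via R1 from conn(c,i), conn(i,b)
round 3: derive conn(c,c) via R1 from conn(c,i), conn(i,c)
round 3: derive conn(c,g) via R1 from conn(c,e), conn(e,g)
round 3: derive conn(c,h) via R1 from conn(c,e), conn(e,h)
round 3: derive conn(d,a) via R1 from conn(d,h), conn(h,a)
round 3: derive conn(d,b) via R1 from conn(d,h), conn(h,b)
round 3: derive conn(d,e) via R1 from conn(d,c), conn(c,e)
round 3: derive conn(e,a) via R1 from conn(e,h), conn(h,a)
round 3: derive conn(e,b) via R1 from conn(e,h), conn(h,b)
round 3: derive conn(e,c) via R1 from conn(e,g), conn(g,c)
round 3: derive conn(e,e) via R1 from conn(e,g), conn(g,e)
round 3: derive conn(g,g) via R1 from conn(g,e), conn(e,g)
round 3: derive conn(g,h) via R1 from conn(g,e), conn(e,h)
round 3: derive conn(g,i) via R1 from conn(g,c), conn(c,i)
round 3: derive conn(h,c) via R1 from conn(h,a), conn(a,c)
round 3: derive conn(h,e) via R1 from conn(h,a), conn(a,e)
round 3: derive conn(i,a) via R1 from conn(i,b), conn(b,a)
round 3: derive conn(i,e) via R1 from conn(i,c), conn(c,e)
round 3: derive conn(i,i) via R1 from conn(i,c), conn(c,i)
round 4: derive conn(a,b) via R1 from conn(a,c), conn(c,b)
round 4: derive conn(b,g) via R1 from conn(b,a), conn(a,g)
round 4: derive conn(c,a) via R1 from conn(c,b), conn(b,a)
round 4: derive conn(g,a) via R1 from conn(g,e), conn(e,a)
round 4: derive conn(g,b) via R1 from conn(g,c), conn(c,b)
round 4: derive conn(h,g) via R1 from conn(h,a), conn(a,g)
round 4: derive conn(h,i) via R1 from conn(h,a), conn(a,i)

no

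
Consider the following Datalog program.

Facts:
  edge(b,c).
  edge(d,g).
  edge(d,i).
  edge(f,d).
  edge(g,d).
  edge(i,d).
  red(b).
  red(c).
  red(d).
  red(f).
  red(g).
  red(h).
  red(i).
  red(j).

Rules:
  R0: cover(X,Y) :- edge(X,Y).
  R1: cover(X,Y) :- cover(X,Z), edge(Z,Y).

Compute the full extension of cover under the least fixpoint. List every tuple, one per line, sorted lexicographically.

round 1: derive cover(b,c) via R0 from edge(b,c)
round 1: derive cover(d,g) via R0 from edge(d,g)
round 1: derive cover(d,i) via R0 from edge(d,i)
round 1: derive cover(f,d) via R0 from edge(f,d)
round 1: derive cover(g,d) via R0 from edge(g,d)
round 1: derive cover(i,d) via R0 from edge(i,d)
round 2: derive cover(d,d) via R1 from cover(d,g), edge(g,d)
round 2: derive cover(f,g) via R1 from cover(f,d), edge(d,g)
round 2: derive cover(f,i) via R1 from cover(f,d), edge(d,i)
round 2: derive cover(g,g) via R1 from cover(g,d), edge(d,g)
round 2: derive cover(g,i) via R1 from cover(g,d), edge(d,i)
round 2: derive cover(i,g) via R1 from cover(i,d), edge(d,g)
round 2: derive cover(i,i) via R1 from cover(i,d), edge(d,i)

cover(b,c)
cover(d,d)
cover(d,g)
cover(d,i)
cover(f,d)
cover(f,g)
cover(f,i)
cover(g,d)
cover(g,g)
cover(g,i)
cover(i,d)
cover(i,g)
cover(i,i)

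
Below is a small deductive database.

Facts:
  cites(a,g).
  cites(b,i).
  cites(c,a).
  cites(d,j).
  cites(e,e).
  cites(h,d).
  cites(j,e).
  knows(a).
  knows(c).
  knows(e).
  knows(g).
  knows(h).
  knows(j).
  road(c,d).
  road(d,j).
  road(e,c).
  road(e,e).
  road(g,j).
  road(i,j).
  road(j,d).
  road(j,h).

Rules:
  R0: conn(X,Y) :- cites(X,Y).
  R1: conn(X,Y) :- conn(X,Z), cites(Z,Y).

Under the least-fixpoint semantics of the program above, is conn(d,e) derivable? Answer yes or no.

round 1: derive conn(a,g) via R0 from cites(a,g)
round 1: derive conn(b,i) via R0 from cites(b,i)
round 1: derive conn(c,a) via R0 from cites(c,a)
round 1: derive conn(d,j) via R0 from cites(d,j)
round 1: derive conn(e,e) via R0 from cites(e,e)
round 1: derive conn(h,d) via R0 from cites(h,d)
round 1: derive conn(j,e) via R0 from cites(j,e)
round 2: derive conn(c,g) via R1 from conn(c,a), cites(a,g)
round 2: derive conn(d,e) via R1 from conn(d,j), cites(j,e)
round 2: derive conn(h,j) via R1 from conn(h,d), cites(d,j)
round 3: derive conn(h,e) via R1 from conn(h,j), cites(j,e)

yes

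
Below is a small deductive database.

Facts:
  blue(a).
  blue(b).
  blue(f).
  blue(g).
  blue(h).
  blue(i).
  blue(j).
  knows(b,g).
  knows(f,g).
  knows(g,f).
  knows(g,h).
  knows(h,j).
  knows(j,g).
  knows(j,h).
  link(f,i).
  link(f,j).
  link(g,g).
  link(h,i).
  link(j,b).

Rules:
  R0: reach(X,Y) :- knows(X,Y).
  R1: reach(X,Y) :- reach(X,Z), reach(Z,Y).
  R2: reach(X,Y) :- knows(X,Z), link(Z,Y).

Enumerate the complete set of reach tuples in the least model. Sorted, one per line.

reach(b,b)
reach(b,f)
reach(b,g)
reach(b,h)
reach(b,i)
reach(b,j)
reach(f,b)
reach(f,f)
reach(f,g)
reach(f,h)
reach(f,i)
reach(f,j)
reach(g,b)
reach(g,f)
reach(g,g)
reach(g,h)
reach(g,i)
reach(g,j)
reach(h,b)
reach(h,f)
reach(h,g)
reach(h,h)
reach(h,i)
reach(h,j)
reach(j,b)
reach(j,f)
reach(j,g)
reach(j,h)
reach(j,i)
reach(j,j)

round 1: derive reach(b,g) via R0 from knows(b,g)
round 1: derive reach(f,g) via R0 from knows(f,g)
round 1: derive reach(g,f) via R0 from knows(g,f)
round 1: derive reach(g,h) via R0 from knows(g,h)
round 1: derive reach(h,j) via R0 from knows(h,j)
round 1: derive reach(j,g) via R0 from knows(j,g)
round 1: derive reach(j,h) via R0 from knows(j,h)
round 1: derive reach(g,i) via R2 from knows(g,f), link(f,i)
round 1: derive reach(g,j) via R2 from knows(g,f), link(f,j)
round 1: derive reach(h,b) via R2 from knows(h,j), link(j,b)
round 1: derive reach(j,i) via R2 from knows(j,h), link(h,i)
round 2: derive reach(b,f) via R1 from reach(b,g), reach(g,f)
round 2: derive reach(b,h) via R1 from reach(b,g), reach(g,h)
round 2: derive reach(b,i) via R1 from reach(b,g), reach(g,i)
round 2: derive reach(b,j) via R1 from reach(b,g), reach(g,j)
round 2: derive reach(f,f) via R1 from reach(f,g), reach(g,f)
round 2: derive reach(f,h) via R1 from reach(f,g), reach(g,h)
round 2: derive reach(f,i) via R1 from reach(f,g), reach(g,i)
round 2: derive reach(f,j) via R1 from reach(f,g), reach(g,j)
round 2: derive reach(g,b) via R1 from reach(g,h), reach(h,b)
round 2: derive reach(g,g) via R1 from reach(g,f), reach(f,g)
round 2: derive reach(h,g) via R1 from reach(h,b), reach(b,g)
round 2: derive reach(h,h) via R1 from reach(h,j), reach(j,h)
round 2: derive reach(h,i) via R1 from reach(h,j), reach(j,i)
round 2: derive reach(j,b) via R1 from reach(j,h), reach(h,b)
round 2: derive reach(j,f) via R1 from reach(j,g), reach(g,f)
round 2: derive reach(j,j) via R1 from reach(j,g), reach(g,j)
round 3: derive reach(b,b) via R1 from reach(b,g), reach(g,b)
round 3: derive reach(f,b) via R1 from reach(f,g), reach(g,b)
round 3: derive reach(h,f) via R1 from reach(h,b), reach(b,f)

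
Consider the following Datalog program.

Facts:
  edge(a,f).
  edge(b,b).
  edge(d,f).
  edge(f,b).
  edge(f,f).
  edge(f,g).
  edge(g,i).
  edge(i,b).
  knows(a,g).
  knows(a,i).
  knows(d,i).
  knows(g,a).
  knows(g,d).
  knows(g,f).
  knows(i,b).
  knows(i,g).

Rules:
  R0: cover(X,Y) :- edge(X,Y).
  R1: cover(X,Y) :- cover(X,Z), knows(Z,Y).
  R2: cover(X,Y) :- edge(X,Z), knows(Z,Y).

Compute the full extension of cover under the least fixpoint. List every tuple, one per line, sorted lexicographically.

round 1: derive cover(a,f) via R0 from edge(a,f)
round 1: derive cover(b,b) via R0 from edge(b,b)
round 1: derive cover(d,f) via R0 from edge(d,f)
round 1: derive cover(f,b) via R0 from edge(f,b)
round 1: derive cover(f,f) via R0 from edge(f,f)
round 1: derive cover(f,g) via R0 from edge(f,g)
round 1: derive cover(g,i) via R0 from edge(g,i)
round 1: derive cover(i,b) via R0 from edge(i,b)
round 1: derive cover(f,a) via R2 from edge(f,g), knows(g,a)
round 1: derive cover(f,d) via R2 from edge(f,g), knows(g,d)
round 1: derive cover(g,b) via R2 from edge(g,i), knows(i,b)
round 1: derive cover(g,g) via R2 from edge(g,i), knows(i,g)
round 2: derive cover(f,i) via R1 from cover(f,a), knows(a,i)
round 2: derive cover(g,a) via R1 from cover(g,g), knows(g,a)
round 2: derive cover(g,d) via R1 from cover(g,g), knows(g,d)
round 2: derive cover(g,f) via R1 from cover(g,g), knows(g,f)

cover(a,f)
cover(b,b)
cover(d,f)
cover(f,a)
cover(f,b)
cover(f,d)
cover(f,f)
cover(f,g)
cover(f,i)
cover(g,a)
cover(g,b)
cover(g,d)
cover(g,f)
cover(g,g)
cover(g,i)
cover(i,b)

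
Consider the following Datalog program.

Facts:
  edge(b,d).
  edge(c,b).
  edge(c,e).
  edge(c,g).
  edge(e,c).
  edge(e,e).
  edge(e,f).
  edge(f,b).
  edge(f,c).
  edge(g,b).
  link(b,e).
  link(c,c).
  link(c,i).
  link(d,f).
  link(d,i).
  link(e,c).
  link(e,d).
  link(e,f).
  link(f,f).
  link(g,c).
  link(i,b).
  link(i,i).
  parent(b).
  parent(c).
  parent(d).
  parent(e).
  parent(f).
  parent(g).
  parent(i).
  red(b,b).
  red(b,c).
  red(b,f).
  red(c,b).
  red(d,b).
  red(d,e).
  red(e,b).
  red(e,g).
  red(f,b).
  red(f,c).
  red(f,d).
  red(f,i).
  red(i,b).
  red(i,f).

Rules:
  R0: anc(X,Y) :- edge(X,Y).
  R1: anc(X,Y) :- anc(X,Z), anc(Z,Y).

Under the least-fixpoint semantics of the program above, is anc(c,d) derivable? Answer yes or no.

yes

round 1: derive anc(b,d) via R0 from edge(b,d)
round 1: derive anc(c,b) via R0 from edge(c,b)
round 1: derive anc(c,e) via R0 from edge(c,e)
round 1: derive anc(c,g) via R0 from edge(c,g)
round 1: derive anc(e,c) via R0 from edge(e,c)
round 1: derive anc(e,e) via R0 from edge(e,e)
round 1: derive anc(e,f) via R0 from edge(e,f)
round 1: derive anc(f,b) via R0 from edge(f,b)
round 1: derive anc(f,c) via R0 from edge(f,c)
round 1: derive anc(g,b) via R0 from edge(g,b)
round 2: derive anc(c,c) via R1 from anc(c,e), anc(e,c)
round 2: derive anc(c,d) via R1 from anc(c,b), anc(b,d)
round 2: derive anc(c,f) via R1 from anc(c,e), anc(e,f)
round 2: derive anc(e,b) via R1 from anc(e,c), anc(c,b)
round 2: derive anc(e,g) via R1 from anc(e,c), anc(c,g)
round 2: derive anc(f,d) via R1 from anc(f,b), anc(b,d)
round 2: derive anc(f,e) via R1 from anc(f,c), anc(c,e)
round 2: derive anc(f,g) via R1 from anc(f,c), anc(c,g)
round 2: derive anc(g,d) via R1 from anc(g,b), anc(b,d)
round 3: derive anc(e,d) via R1 from anc(e,b), anc(b,d)
round 3: derive anc(f,f) via R1 from anc(f,c), anc(c,f)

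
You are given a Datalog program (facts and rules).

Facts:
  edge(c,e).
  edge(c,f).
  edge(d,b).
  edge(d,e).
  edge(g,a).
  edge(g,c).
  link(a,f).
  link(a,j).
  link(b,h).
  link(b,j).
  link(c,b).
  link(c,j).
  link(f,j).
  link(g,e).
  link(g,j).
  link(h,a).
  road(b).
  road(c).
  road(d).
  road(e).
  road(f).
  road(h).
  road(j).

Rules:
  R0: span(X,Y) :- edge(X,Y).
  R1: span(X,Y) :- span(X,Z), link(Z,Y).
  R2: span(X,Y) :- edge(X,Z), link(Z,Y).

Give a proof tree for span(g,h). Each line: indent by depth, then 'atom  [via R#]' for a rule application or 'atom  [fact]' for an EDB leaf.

span(g,h)  [via R1]
  span(g,b)  [via R2]
    edge(g,c)  [fact]
    link(c,b)  [fact]
  link(b,h)  [fact]

round 1: derive span(c,e) via R0 from edge(c,e)
round 1: derive span(c,f) via R0 from edge(c,f)
round 1: derive span(d,b) via R0 from edge(d,b)
round 1: derive span(d,e) via R0 from edge(d,e)
round 1: derive span(g,a) via R0 from edge(g,a)
round 1: derive span(g,c) via R0 from edge(g,c)
round 1: derive span(c,j) via R2 from edge(c,f), link(f,j)
round 1: derive span(d,h) via R2 from edge(d,b), link(b,h)
round 1: derive span(d,j) via R2 from edge(d,b), link(b,j)
round 1: derive span(g,b) via R2 from edge(g,c), link(c,b)
round 1: derive span(g,f) via R2 from edge(g,a), link(a,f)
round 1: derive span(g,j) via R2 from edge(g,a), link(a,j)
round 2: derive span(d,a) via R1 from span(d,h), link(h,a)
round 2: derive span(g,h) via R1 from span(g,b), link(b,h)
round 3: derive span(d,f) via R1 from span(d,a), link(a,f)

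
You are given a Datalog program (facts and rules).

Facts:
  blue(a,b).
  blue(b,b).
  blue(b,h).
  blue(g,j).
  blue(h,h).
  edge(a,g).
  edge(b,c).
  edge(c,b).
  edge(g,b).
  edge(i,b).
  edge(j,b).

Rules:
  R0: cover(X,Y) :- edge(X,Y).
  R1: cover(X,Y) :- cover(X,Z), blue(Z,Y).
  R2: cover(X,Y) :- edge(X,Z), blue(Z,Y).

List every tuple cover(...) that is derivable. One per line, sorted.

round 1: derive cover(a,g) via R0 from edge(a,g)
round 1: derive cover(b,c) via R0 from edge(b,c)
round 1: derive cover(c,b) via R0 from edge(c,b)
round 1: derive cover(g,b) via R0 from edge(g,b)
round 1: derive cover(i,b) via R0 from edge(i,b)
round 1: derive cover(j,b) via R0 from edge(j,b)
round 1: derive cover(a,j) via R2 from edge(a,g), blue(g,j)
round 1: derive cover(c,h) via R2 from edge(c,b), blue(b,h)
round 1: derive cover(g,h) via R2 from edge(g,b), blue(b,h)
round 1: derive cover(i,h) via R2 from edge(i,b), blue(b,h)
round 1: derive cover(j,h) via R2 from edge(j,b), blue(b,h)

cover(a,g)
cover(a,j)
cover(b,c)
cover(c,b)
cover(c,h)
cover(g,b)
cover(g,h)
cover(i,b)
cover(i,h)
cover(j,b)
cover(j,h)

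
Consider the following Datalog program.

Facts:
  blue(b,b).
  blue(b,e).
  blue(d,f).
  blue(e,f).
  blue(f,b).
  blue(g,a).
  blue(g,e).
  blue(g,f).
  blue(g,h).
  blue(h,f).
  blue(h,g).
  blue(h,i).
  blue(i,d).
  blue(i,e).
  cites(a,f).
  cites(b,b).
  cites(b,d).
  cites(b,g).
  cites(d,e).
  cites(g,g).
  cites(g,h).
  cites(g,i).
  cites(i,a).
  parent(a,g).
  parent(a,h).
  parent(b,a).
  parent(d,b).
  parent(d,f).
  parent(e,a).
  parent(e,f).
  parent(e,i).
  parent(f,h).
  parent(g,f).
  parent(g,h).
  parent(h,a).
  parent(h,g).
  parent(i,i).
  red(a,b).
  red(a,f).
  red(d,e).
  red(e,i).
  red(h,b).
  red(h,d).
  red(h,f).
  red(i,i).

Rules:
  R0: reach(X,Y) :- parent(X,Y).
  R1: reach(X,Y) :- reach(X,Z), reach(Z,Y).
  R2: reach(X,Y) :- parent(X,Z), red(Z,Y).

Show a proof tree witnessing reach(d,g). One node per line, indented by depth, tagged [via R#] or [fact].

round 1: derive reach(a,g) via R0 from parent(a,g)
round 1: derive reach(a,h) via R0 from parent(a,h)
round 1: derive reach(b,a) via R0 from parent(b,a)
round 1: derive reach(d,b) via R0 from parent(d,b)
round 1: derive reach(d,f) via R0 from parent(d,f)
round 1: derive reach(e,a) via R0 from parent(e,a)
round 1: derive reach(e,f) via R0 from parent(e,f)
round 1: derive reach(e,i) via R0 from parent(e,i)
round 1: derive reach(f,h) via R0 from parent(f,h)
round 1: derive reach(g,f) via R0 from parent(g,f)
round 1: derive reach(g,h) via R0 from parent(g,h)
round 1: derive reach(h,a) via R0 from parent(h,a)
round 1: derive reach(h,g) via R0 from parent(h,g)
round 1: derive reach(i,i) via R0 from parent(i,i)
round 1: derive reach(a,b) via R2 from parent(a,h), red(h,b)
round 1: derive reach(a,d) via R2 from parent(a,h), red(h,d)
round 1: derive reach(a,f) via R2 from parent(a,h), red(h,f)
round 1: derive reach(b,b) via R2 from parent(b,a), red(a,b)
round 1: derive reach(b,f) via R2 from parent(b,a), red(a,f)
round 1: derive reach(e,b) via R2 from parent(e,a), red(a,b)
round 1: derive reach(f,b) via R2 from parent(f,h), red(h,b)
round 1: derive reach(f,d) via R2 from parent(f,h), red(h,d)
round 1: derive reach(f,f) via R2 from parent(f,h), red(h,f)
round 1: derive reach(g,b) via R2 from parent(g,h), red(h,b)
round 1: derive reach(g,d) via R2 from parent(g,h), red(h,d)
round 1: derive reach(h,b) via R2 from parent(h,a), red(a,b)
round 1: derive reach(h,f) via R2 from parent(h,a), red(a,f)
round 2: derive reach(a,a) via R1 from reach(a,b), reach(b,a)
round 2: derive reach(b,d) via R1 from reach(b,a), reach(a,d)
round 2: derive reach(b,g) via R1 from reach(b,a), reach(a,g)
round 2: derive reach(b,h) via R1 from reach(b,a), reach(a,h)
round 2: derive reach(d,a) via R1 from reach(d,b), reach(b,a)
round 2: derive reach(d,d) via R1 from reach(d,f), reach(f,d)
round 2: derive reach(d,h) via R1 from reach(d,f), reach(f,h)
round 2: derive reach(e,d) via R1 from reach(e,a), reach(a,d)
round 2: derive reach(e,g) via R1 from reach(e,a), reach(a,g)
round 2: derive reach(e,h) via R1 from reach(e,a), reach(a,h)
round 2: derive reach(f,a) via R1 from reach(f,b), reach(b,a)
round 2: derive reach(f,g) via R1 from reach(f,h), reach(h,g)
round 2: derive reach(g,a) via R1 from reach(g,b), reach(b,a)
round 2: derive reach(g,g) via R1 from reach(g,h), reach(h,g)
round 2: derive reach(h,d) via R1 from reach(h,a), reach(a,d)
round 2: derive reach(h,h) via R1 from reach(h,a), reach(a,h)
round 3: derive reach(d,g) via R1 from reach(d,a), reach(a,g)

reach(d,g)  [via R1]
  reach(d,a)  [via R1]
    reach(d,b)  [via R0]
      parent(d,b)  [fact]
    reach(b,a)  [via R0]
      parent(b,a)  [fact]
  reach(a,g)  [via R0]
    parent(a,g)  [fact]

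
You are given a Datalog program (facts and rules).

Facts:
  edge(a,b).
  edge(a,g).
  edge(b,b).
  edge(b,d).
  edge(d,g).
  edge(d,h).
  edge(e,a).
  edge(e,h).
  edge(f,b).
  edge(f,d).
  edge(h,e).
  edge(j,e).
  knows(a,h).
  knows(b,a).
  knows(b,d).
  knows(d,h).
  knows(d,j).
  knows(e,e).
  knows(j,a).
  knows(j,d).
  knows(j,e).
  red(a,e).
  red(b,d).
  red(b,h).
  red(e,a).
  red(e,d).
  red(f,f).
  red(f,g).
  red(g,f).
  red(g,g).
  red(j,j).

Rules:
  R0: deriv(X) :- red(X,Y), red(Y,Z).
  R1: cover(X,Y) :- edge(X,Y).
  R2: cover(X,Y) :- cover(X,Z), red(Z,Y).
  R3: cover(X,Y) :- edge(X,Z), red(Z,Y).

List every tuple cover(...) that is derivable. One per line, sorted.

round 1: derive cover(a,b) via R1 from edge(a,b)
round 1: derive cover(a,g) via R1 from edge(a,g)
round 1: derive cover(b,b) via R1 from edge(b,b)
round 1: derive cover(b,d) via R1 from edge(b,d)
round 1: derive cover(d,g) via R1 from edge(d,g)
round 1: derive cover(d,h) via R1 from edge(d,h)
round 1: derive cover(e,a) via R1 from edge(e,a)
round 1: derive cover(e,h) via R1 from edge(e,h)
round 1: derive cover(f,b) via R1 from edge(f,b)
round 1: derive cover(f,d) via R1 from edge(f,d)
round 1: derive cover(h,e) via R1 from edge(h,e)
round 1: derive cover(j,e) via R1 from edge(j,e)
round 1: derive cover(a,d) via R3 from edge(a,b), red(b,d)
round 1: derive cover(a,f) via R3 from edge(a,g), red(g,f)
round 1: derive cover(a,h) via R3 from edge(a,b), red(b,h)
round 1: derive cover(b,h) via R3 from edge(b,b), red(b,h)
round 1: derive cover(d,f) via R3 from edge(d,g), red(g,f)
round 1: derive cover(e,e) via R3 from edge(e,a), red(a,e)
round 1: derive cover(f,h) via R3 from edge(f,b), red(b,h)
round 1: derive cover(h,a) via R3 from edge(h,e), red(e,a)
round 1: derive cover(h,d) via R3 from edge(h,e), red(e,d)
round 1: derive cover(j,a) via R3 from edge(j,e), red(e,a)
round 1: derive cover(j,d) via R3 from edge(j,e), red(e,d)
round 2: derive cover(e,d) via R2 from cover(e,e), red(e,d)

cover(a,b)
cover(a,d)
cover(a,f)
cover(a,g)
cover(a,h)
cover(b,b)
cover(b,d)
cover(b,h)
cover(d,f)
cover(d,g)
cover(d,h)
cover(e,a)
cover(e,d)
cover(e,e)
cover(e,h)
cover(f,b)
cover(f,d)
cover(f,h)
cover(h,a)
cover(h,d)
cover(h,e)
cover(j,a)
cover(j,d)
cover(j,e)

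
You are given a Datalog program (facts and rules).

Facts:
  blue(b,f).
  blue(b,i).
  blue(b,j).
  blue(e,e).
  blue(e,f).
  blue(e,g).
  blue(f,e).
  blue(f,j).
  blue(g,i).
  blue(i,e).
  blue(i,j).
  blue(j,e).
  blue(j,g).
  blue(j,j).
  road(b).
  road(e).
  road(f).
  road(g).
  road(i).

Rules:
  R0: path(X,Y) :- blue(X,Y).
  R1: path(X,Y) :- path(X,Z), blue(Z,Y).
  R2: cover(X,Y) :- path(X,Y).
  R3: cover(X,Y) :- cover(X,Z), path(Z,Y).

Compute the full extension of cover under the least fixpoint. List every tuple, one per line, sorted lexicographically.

round 1: derive path(b,f) via R0 from blue(b,f)
round 1: derive path(b,i) via R0 from blue(b,i)
round 1: derive path(b,j) via R0 from blue(b,j)
round 1: derive path(e,e) via R0 from blue(e,e)
round 1: derive path(e,f) via R0 from blue(e,f)
round 1: derive path(e,g) via R0 from blue(e,g)
round 1: derive path(f,e) via R0 from blue(f,e)
round 1: derive path(f,j) via R0 from blue(f,j)
round 1: derive path(g,i) via R0 from blue(g,i)
round 1: derive path(i,e) via R0 from blue(i,e)
round 1: derive path(i,j) via R0 from blue(i,j)
round 1: derive path(j,e) via R0 from blue(j,e)
round 1: derive path(j,g) via R0 from blue(j,g)
round 1: derive path(j,j) via R0 from blue(j,j)
round 2: derive path(b,e) via R1 from path(b,f), blue(f,e)
round 2: derive path(b,g) via R1 from path(b,j), blue(j,g)
round 2: derive path(e,i) via R1 from path(e,g), blue(g,i)
round 2: derive path(e,j) via R1 from path(e,f), blue(f,j)
round 2: derive path(f,f) via R1 from path(f,e), blue(e,f)
round 2: derive path(f,g) via R1 from path(f,e), blue(e,g)
round 2: derive path(g,e) via R1 from path(g,i), blue(i,e)
round 2: derive path(g,j) via R1 from path(g,i), blue(i,j)
round 2: derive path(i,f) via R1 from path(i,e), blue(e,f)
round 2: derive path(i,g) via R1 from path(i,e), blue(e,g)
round 2: derive path(j,f) via R1 from path(j,e), blue(e,f)
round 2: derive path(j,i) via R1 from path(j,g), blue(g,i)
round 2: derive cover(b,f) via R2 from path(b,f)
round 2: derive cover(b,i) via R2 from path(b,i)
round 2: derive cover(b,j) via R2 from path(b,j)
round 2: derive cover(e,e) via R2 from path(e,e)
round 2: derive cover(e,f) via R2 from path(e,f)
round 2: derive cover(e,g) via R2 from path(e,g)
round 2: derive cover(f,e) via R2 from path(f,e)
round 2: derive cover(f,j) via R2 from path(f,j)
round 2: derive cover(g,i) via R2 from path(g,i)
round 2: derive cover(i,e) via R2 from path(i,e)
round 2: derive cover(i,j) via R2 from path(i,j)
round 2: derive cover(j,e) via R2 from path(j,e)
round 2: derive cover(j,g) via R2 from path(j,g)
round 2: derive cover(j,j) via R2 from path(j,j)
round 3: derive path(f,i) via R1 from path(f,g), blue(g,i)
round 3: derive path(g,f) via R1 from path(g,e), blue(e,f)
round 3: derive path(g,g) via R1 from path(g,e), blue(e,g)
round 3: derive path(i,i) via R1 from path(i,g), blue(g,i)
round 3: derive cover(b,e) via R2 from path(b,e)
round 3: derive cover(b,g) via R2 from path(b,g)
round 3: derive cover(e,i) via R2 from path(e,i)
round 3: derive cover(e,j) via R2 from path(e,j)
round 3: derive cover(f,f) via R2 from path(f,f)
round 3: derive cover(f,g) via R2 from path(f,g)
round 3: derive cover(g,e) via R2 from path(g,e)
round 3: derive cover(g,j) via R2 from path(g,j)
round 3: derive cover(i,f) via R2 from path(i,f)
round 3: derive cover(i,g) via R2 from path(i,g)
round 3: derive cover(j,f) via R2 from path(j,f)
round 3: derive cover(j,i) via R2 from path(j,i)
round 3: derive cover(f,i) via R3 from cover(f,e), path(e,i)
round 3: derive cover(g,f) via R3 from cover(g,i), path(i,f)
round 3: derive cover(g,g) via R3 from cover(g,i), path(i,g)
round 3: derive cover(i,i) via R3 from cover(i,e), path(e,i)

cover(b,e)
cover(b,f)
cover(b,g)
cover(b,i)
cover(b,j)
cover(e,e)
cover(e,f)
cover(e,g)
cover(e,i)
cover(e,j)
cover(f,e)
cover(f,f)
cover(f,g)
cover(f,i)
cover(f,j)
cover(g,e)
cover(g,f)
cover(g,g)
cover(g,i)
cover(g,j)
cover(i,e)
cover(i,f)
cover(i,g)
cover(i,i)
cover(i,j)
cover(j,e)
cover(j,f)
cover(j,g)
cover(j,i)
cover(j,j)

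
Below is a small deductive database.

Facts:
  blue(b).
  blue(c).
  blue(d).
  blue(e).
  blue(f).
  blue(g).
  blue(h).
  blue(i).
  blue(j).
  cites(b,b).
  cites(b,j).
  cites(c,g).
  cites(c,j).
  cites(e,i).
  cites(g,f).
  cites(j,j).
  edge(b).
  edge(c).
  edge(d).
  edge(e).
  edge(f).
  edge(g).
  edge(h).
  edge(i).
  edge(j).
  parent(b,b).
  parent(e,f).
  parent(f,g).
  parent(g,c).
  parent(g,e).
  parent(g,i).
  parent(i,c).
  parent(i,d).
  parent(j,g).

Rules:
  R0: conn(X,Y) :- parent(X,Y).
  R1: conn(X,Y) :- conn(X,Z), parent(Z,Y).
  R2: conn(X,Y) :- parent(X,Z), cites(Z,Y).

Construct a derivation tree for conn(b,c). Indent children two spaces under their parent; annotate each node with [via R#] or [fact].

conn(b,c)  [via R1]
  conn(b,g)  [via R1]
    conn(b,j)  [via R2]
      parent(b,b)  [fact]
      cites(b,j)  [fact]
    parent(j,g)  [fact]
  parent(g,c)  [fact]

round 1: derive conn(b,b) via R0 from parent(b,b)
round 1: derive conn(e,f) via R0 from parent(e,f)
round 1: derive conn(f,g) via R0 from parent(f,g)
round 1: derive conn(g,c) via R0 from parent(g,c)
round 1: derive conn(g,e) via R0 from parent(g,e)
round 1: derive conn(g,i) via R0 from parent(g,i)
round 1: derive conn(i,c) via R0 from parent(i,c)
round 1: derive conn(i,d) via R0 from parent(i,d)
round 1: derive conn(j,g) via R0 from parent(j,g)
round 1: derive conn(b,j) via R2 from parent(b,b), cites(b,j)
round 1: derive conn(f,f) via R2 from parent(f,g), cites(g,f)
round 1: derive conn(g,g) via R2 from parent(g,c), cites(c,g)
round 1: derive conn(g,j) via R2 from parent(g,c), cites(c,j)
round 1: derive conn(i,g) via R2 from parent(i,c), cites(c,g)
round 1: derive conn(i,j) via R2 from parent(i,c), cites(c,j)
round 1: derive conn(j,f) via R2 from parent(j,g), cites(g,f)
round 2: derive conn(b,g) via R1 from conn(b,j), parent(j,g)
round 2: derive conn(e,g) via R1 from conn(e,f), parent(f,g)
round 2: derive conn(f,c) via R1 from conn(f,g), parent(g,c)
round 2: derive conn(f,e) via R1 from conn(f,g), parent(g,e)
round 2: derive conn(f,i) via R1 from conn(f,g), parent(g,i)
round 2: derive conn(g,d) via R1 from conn(g,i), parent(i,d)
round 2: derive conn(g,f) via R1 from conn(g,e), parent(e,f)
round 2: derive conn(i,e) via R1 from conn(i,g), parent(g,e)
round 2: derive conn(i,i) via R1 from conn(i,g), parent(g,i)
round 2: derive conn(j,c) via R1 from conn(j,g), parent(g,c)
round 2: derive conn(j,e) via R1 from conn(j,g), parent(g,e)
round 2: derive conn(j,i) via R1 from conn(j,g), parent(g,i)
round 3: derive conn(b,c) via R1 from conn(b,g), parent(g,c)
round 3: derive conn(b,e) via R1 from conn(b,g), parent(g,e)
round 3: derive conn(b,i) via R1 from conn(b,g), parent(g,i)
round 3: derive conn(e,c) via R1 from conn(e,g), parent(g,c)
round 3: derive conn(e,e) via R1 from conn(e,g), parent(g,e)
round 3: derive conn(e,i) via R1 from conn(e,g), parent(g,i)
round 3: derive conn(f,d) via R1 from conn(f,i), parent(i,d)
round 3: derive conn(i,f) via R1 from conn(i,e), parent(e,f)
round 3: derive conn(j,d) via R1 from conn(j,i), parent(i,d)
round 4: derive conn(b,d) via R1 from conn(b,i), parent(i,d)
round 4: derive conn(b,f) via R1 from conn(b,e), parent(e,f)
round 4: derive conn(e,d) via R1 from conn(e,i), parent(i,d)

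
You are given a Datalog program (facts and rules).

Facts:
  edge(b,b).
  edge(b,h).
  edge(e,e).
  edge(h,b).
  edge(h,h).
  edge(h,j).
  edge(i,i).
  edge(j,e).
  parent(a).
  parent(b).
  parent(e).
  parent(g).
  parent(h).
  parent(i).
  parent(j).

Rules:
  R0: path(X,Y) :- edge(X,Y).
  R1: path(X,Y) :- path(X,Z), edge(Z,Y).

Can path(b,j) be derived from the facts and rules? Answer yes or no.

yes

round 1: derive path(b,b) via R0 from edge(b,b)
round 1: derive path(b,h) via R0 from edge(b,h)
round 1: derive path(e,e) via R0 from edge(e,e)
round 1: derive path(h,b) via R0 from edge(h,b)
round 1: derive path(h,h) via R0 from edge(h,h)
round 1: derive path(h,j) via R0 from edge(h,j)
round 1: derive path(i,i) via R0 from edge(i,i)
round 1: derive path(j,e) via R0 from edge(j,e)
round 2: derive path(b,j) via R1 from path(b,h), edge(h,j)
round 2: derive path(h,e) via R1 from path(h,j), edge(j,e)
round 3: derive path(b,e) via R1 from path(b,j), edge(j,e)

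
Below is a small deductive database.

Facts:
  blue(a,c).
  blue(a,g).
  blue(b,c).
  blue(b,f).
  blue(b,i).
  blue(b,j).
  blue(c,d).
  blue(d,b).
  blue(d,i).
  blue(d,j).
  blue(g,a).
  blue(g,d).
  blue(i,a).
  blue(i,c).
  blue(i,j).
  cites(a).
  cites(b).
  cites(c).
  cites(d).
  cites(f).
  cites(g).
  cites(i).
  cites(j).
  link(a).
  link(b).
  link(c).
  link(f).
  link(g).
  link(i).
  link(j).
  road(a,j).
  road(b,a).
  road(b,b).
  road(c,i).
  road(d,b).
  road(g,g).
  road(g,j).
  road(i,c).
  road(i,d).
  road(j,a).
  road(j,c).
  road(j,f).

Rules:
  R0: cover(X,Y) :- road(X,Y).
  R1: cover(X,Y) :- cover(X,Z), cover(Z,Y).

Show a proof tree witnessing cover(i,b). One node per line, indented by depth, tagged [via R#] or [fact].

round 1: derive cover(a,j) via R0 from road(a,j)
round 1: derive cover(b,a) via R0 from road(b,a)
round 1: derive cover(b,b) via R0 from road(b,b)
round 1: derive cover(c,i) via R0 from road(c,i)
round 1: derive cover(d,b) via R0 from road(d,b)
round 1: derive cover(g,g) via R0 from road(g,g)
round 1: derive cover(g,j) via R0 from road(g,j)
round 1: derive cover(i,c) via R0 from road(i,c)
round 1: derive cover(i,d) via R0 from road(i,d)
round 1: derive cover(j,a) via R0 from road(j,a)
round 1: derive cover(j,c) via R0 from road(j,c)
round 1: derive cover(j,f) via R0 from road(j,f)
round 2: derive cover(a,a) via R1 from cover(a,j), cover(j,a)
round 2: derive cover(a,c) via R1 from cover(a,j), cover(j,c)
round 2: derive cover(a,f) via R1 from cover(a,j), cover(j,f)
round 2: derive cover(b,j) via R1 from cover(b,a), cover(a,j)
round 2: derive cover(c,c) via R1 from cover(c,i), cover(i,c)
round 2: derive cover(c,d) via R1 from cover(c,i), cover(i,d)
round 2: derive cover(d,a) via R1 from cover(d,b), cover(b,a)
round 2: derive cover(g,a) via R1 from cover(g,j), cover(j,a)
round 2: derive cover(g,c) via R1 from cover(g,j), cover(j,c)
round 2: derive cover(g,f) via R1 from cover(g,j), cover(j,f)
round 2: derive cover(i,b) via R1 from cover(i,d), cover(d,b)
round 2: derive cover(i,i) via R1 from cover(i,c), cover(c,i)
round 2: derive cover(j,i) via R1 from cover(j,c), cover(c,i)
round 2: derive cover(j,j) via R1 from cover(j,a), cover(a,j)
round 3: derive cover(a,d) via R1 from cover(a,c), cover(c,d)
round 3: derive cover(a,i) via R1 from cover(a,c), cover(c,i)
round 3: derive cover(b,c) via R1 from cover(b,a), cover(a,c)
round 3: derive cover(b,f) via R1 from cover(b,a), cover(a,f)
round 3: derive cover(b,i) via R1 from cover(b,j), cover(j,i)
round 3: derive cover(c,a) via R1 from cover(c,d), cover(d,a)
round 3: derive cover(c,b) via R1 from cover(c,d), cover(d,b)
round 3: derive cover(d,c) via R1 from cover(d,a), cover(a,c)
round 3: derive cover(d,f) via R1 from cover(d,a), cover(a,f)
round 3: derive cover(d,j) via R1 from cover(d,a), cover(a,j)
round 3: derive cover(g,d) via R1 from cover(g,c), cover(c,d)
round 3: derive cover(g,i) via R1 from cover(g,c), cover(c,i)
round 3: derive cover(i,a) via R1 from cover(i,b), cover(b,a)
round 3: derive cover(i,j) via R1 from cover(i,b), cover(b,j)
round 3: derive cover(j,b) via R1 from cover(j,i), cover(i,b)
round 3: derive cover(j,d) via R1 from cover(j,c), cover(c,d)
round 4: derive cover(a,b) via R1 from cover(a,c), cover(c,b)
round 4: derive cover(b,d) via R1 from cover(b,a), cover(a,d)
round 4: derive cover(c,f) via R1 from cover(c,a), cover(a,f)
round 4: derive cover(c,j) via R1 from cover(c,a), cover(a,j)
round 4: derive cover(d,d) via R1 from cover(d,a), cover(a,d)
round 4: derive cover(d,i) via R1 from cover(d,a), cover(a,i)
round 4: derive cover(g,b) via R1 from cover(g,c), cover(c,b)
round 4: derive cover(i,f) via R1 from cover(i,a), cover(a,f)

cover(i,b)  [via R1]
  cover(i,d)  [via R0]
    road(i,d)  [fact]
  cover(d,b)  [via R0]
    road(d,b)  [fact]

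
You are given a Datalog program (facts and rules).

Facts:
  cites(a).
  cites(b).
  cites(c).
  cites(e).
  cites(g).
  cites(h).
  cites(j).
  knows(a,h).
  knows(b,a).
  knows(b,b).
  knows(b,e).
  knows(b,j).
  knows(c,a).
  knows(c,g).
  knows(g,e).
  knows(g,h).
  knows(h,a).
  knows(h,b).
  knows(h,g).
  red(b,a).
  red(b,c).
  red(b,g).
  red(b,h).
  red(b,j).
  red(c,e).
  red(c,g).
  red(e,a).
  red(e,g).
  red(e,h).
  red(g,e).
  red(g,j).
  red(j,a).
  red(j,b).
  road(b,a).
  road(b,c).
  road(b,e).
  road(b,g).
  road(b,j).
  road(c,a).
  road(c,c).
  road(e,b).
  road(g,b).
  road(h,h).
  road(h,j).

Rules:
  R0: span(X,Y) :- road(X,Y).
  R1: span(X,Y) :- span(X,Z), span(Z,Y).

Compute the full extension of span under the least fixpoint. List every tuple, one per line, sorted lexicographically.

round 1: derive span(b,a) via R0 from road(b,a)
round 1: derive span(b,c) via R0 from road(b,c)
round 1: derive span(b,e) via R0 from road(b,e)
round 1: derive span(b,g) via R0 from road(b,g)
round 1: derive span(b,j) via R0 from road(b,j)
round 1: derive span(c,a) via R0 from road(c,a)
round 1: derive span(c,c) via R0 from road(c,c)
round 1: derive span(e,b) via R0 from road(e,b)
round 1: derive span(g,b) via R0 from road(g,b)
round 1: derive span(h,h) via R0 from road(h,h)
round 1: derive span(h,j) via R0 from road(h,j)
round 2: derive span(b,b) via R1 from span(b,e), span(e,b)
round 2: derive span(e,a) via R1 from span(e,b), span(b,a)
round 2: derive span(e,c) via R1 from span(e,b), span(b,c)
round 2: derive span(e,e) via R1 from span(e,b), span(b,e)
round 2: derive span(e,g) via R1 from span(e,b), span(b,g)
round 2: derive span(e,j) via R1 from span(e,b), span(b,j)
round 2: derive span(g,a) via R1 from span(g,b), span(b,a)
round 2: derive span(g,c) via R1 from span(g,b), span(b,c)
round 2: derive span(g,e) via R1 from span(g,b), span(b,e)
round 2: derive span(g,g) via R1 from span(g,b), span(b,g)
round 2: derive span(g,j) via R1 from span(g,b), span(b,j)

span(b,a)
span(b,b)
span(b,c)
span(b,e)
span(b,g)
span(b,j)
span(c,a)
span(c,c)
span(e,a)
span(e,b)
span(e,c)
span(e,e)
span(e,g)
span(e,j)
span(g,a)
span(g,b)
span(g,c)
span(g,e)
span(g,g)
span(g,j)
span(h,h)
span(h,j)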